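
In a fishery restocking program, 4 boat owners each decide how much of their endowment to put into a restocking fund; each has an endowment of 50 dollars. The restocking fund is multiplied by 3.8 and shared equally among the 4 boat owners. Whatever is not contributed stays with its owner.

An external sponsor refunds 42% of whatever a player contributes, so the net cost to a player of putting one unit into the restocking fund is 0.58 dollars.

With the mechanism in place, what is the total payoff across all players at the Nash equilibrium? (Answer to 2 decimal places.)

The effective private return per unit is now (3.8/4) / 0.58 = 1.6379 > 1, so every player's dominant strategy flips to full contribution.
So the Nash equilibrium is full contribution by all 4; the group earns 4 × (50 × 0.42 + 3.8 × 50) = 844.00.

844.00 dollars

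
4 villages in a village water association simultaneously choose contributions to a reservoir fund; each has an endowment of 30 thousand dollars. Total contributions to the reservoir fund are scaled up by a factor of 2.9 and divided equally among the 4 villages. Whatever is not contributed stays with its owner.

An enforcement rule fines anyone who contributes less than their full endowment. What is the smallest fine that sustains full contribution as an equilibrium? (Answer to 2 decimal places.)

8.25 thousand dollars

Given the others contribute fully, the best deviation is to contribute 0 (any partial contribution still incurs the fine and gives up units whose private return 0.7250 is below 1).
Deviating from 30 to 0 saves 30 thousand dollars but forfeits the deviator's share of the drop in the reservoir fund: 2.9/4 × 30 = 21.75.
So the deviation gain is 30 − 21.75 = 8.25, and the fine must be at least 8.25 thousand dollars to wipe it out.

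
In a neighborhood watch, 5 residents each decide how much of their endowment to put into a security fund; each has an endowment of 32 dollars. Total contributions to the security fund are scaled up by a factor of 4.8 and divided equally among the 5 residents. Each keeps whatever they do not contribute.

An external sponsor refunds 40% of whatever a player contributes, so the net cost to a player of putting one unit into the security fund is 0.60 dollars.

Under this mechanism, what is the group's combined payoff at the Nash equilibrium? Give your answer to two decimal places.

Under the mechanism each unit contributed yields (4.8/5) / 0.60 = 1.6000 back to its contributor per unit of net cost, which exceeds 1, making full contribution the dominant choice for everyone.
So the Nash equilibrium is full contribution by all 5; the group earns 5 × (32 × 0.40 + 4.8 × 32) = 832.00.

832.00 dollars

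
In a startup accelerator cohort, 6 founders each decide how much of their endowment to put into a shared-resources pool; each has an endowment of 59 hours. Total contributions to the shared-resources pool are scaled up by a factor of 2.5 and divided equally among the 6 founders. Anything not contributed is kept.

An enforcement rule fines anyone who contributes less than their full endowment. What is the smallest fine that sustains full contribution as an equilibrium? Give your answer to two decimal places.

Given the others contribute fully, the best deviation is to contribute 0 (any partial contribution still incurs the fine and gives up units whose private return 0.4167 is below 1).
Deviating from 59 to 0 saves 59 hours but forfeits the deviator's share of the drop in the shared-resources pool: 2.5/6 × 59 = 24.58.
So the deviation gain is 59 − 24.58 = 34.42, and the fine must be at least 34.42 hours to wipe it out.

34.42 hours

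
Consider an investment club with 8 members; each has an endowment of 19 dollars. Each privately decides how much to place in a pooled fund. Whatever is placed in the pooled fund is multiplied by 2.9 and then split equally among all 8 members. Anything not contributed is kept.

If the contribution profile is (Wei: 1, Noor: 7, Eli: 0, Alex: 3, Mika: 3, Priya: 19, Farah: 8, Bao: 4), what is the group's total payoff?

237.50 dollars

Total contributed: 1 + 7 + 0 + 3 + 3 + 19 + 8 + 4 = 45; total kept: 8 × 19 − 45 = 107.
The pooled fund pays out 2.9 × 45 = 130.50 in aggregate.
Group total = 107 + 130.50 = 237.50.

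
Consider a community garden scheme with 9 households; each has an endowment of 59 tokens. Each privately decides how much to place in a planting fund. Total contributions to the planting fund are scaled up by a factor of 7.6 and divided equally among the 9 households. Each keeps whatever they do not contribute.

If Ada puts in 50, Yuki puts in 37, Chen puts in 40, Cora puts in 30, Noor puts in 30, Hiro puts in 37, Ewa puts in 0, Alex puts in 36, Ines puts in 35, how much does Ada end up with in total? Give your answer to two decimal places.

Total contributed: 50 + 37 + 40 + 30 + 30 + 37 + 0 + 36 + 35 = 295.
Each receives 7.6 × 295 / 9 = 249.11 from the planting fund.
Ada keeps 59 − 50 = 9, so Ada's payoff is 9 + 249.11 = 258.11.

258.11 tokens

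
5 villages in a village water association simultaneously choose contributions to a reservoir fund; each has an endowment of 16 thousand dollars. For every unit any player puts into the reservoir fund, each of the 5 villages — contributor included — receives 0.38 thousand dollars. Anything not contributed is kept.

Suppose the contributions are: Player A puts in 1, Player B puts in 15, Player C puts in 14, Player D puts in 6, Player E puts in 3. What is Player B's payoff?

Total contributed: 1 + 15 + 14 + 6 + 3 = 39.
Each receives 0.38 × 39 = 14.82 from the reservoir fund.
Player B keeps 16 − 15 = 1, so Player B's payoff is 1 + 14.82 = 15.82.

15.82 thousand dollars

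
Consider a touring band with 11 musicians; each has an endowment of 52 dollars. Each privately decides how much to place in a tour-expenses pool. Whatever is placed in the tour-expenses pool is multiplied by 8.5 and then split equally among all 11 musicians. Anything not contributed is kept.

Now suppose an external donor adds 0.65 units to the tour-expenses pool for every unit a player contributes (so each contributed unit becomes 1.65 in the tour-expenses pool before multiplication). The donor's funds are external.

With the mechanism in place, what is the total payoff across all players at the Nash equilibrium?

With the mechanism, a contributed unit returns 8.5 × 1.65 / 11 = 1.2750 per unit of net cost to the contributor — now above 1 — so contributing fully is weakly dominant for every player.
At the Nash equilibrium everyone contributes 52. Group total payoff = 8.5 × 1.65 × 572 = 8022.30.

8022.30 dollars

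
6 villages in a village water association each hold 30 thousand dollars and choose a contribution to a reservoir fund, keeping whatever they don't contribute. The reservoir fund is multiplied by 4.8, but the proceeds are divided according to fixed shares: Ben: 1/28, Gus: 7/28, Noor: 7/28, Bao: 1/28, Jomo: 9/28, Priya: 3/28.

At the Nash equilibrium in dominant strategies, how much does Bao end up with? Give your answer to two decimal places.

For player j, contributing a unit is worthwhile iff 4.8 × (j's share) ≥ 1, i.e. iff j's share is at least 0.2083.
Gus, Noor and Jomo are above the threshold, contributing 30 each; the remaining 3 contribute 0. Total contributed: 90.
Bao keeps 30 and receives 4.8 × 90 × 1/28 = 15.43 from the reservoir fund, for a payoff of 45.43.

45.43 thousand dollars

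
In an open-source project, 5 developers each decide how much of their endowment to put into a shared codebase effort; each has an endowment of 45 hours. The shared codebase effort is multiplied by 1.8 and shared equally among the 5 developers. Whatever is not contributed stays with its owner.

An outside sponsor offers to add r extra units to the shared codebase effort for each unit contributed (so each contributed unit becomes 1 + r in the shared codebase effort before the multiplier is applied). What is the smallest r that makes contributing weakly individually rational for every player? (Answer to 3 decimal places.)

With matching at rate r, one contributed unit becomes (1 + r) in the shared codebase effort and returns 1.8 × (1 + r) / 5 to the contributor.
Setting this equal to 1: 1 + r = 5/1.8 = 2.7778.
So the minimum matching rate is r = 2.7778 − 1 = 1.778.

1.778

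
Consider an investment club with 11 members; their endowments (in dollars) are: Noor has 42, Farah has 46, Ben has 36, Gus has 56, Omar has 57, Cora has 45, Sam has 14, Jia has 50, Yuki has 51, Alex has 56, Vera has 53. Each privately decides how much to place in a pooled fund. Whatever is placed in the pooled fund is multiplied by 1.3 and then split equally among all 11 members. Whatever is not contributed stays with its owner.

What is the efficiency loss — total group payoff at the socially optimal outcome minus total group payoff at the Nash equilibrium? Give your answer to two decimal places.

The private return per contributed unit is 1.3/11 = 0.1182 < 1 for every player regardless of endowment, so the Nash equilibrium is zero contribution and the group total is Σ E_j = 42 + 46 + 36 + 56 + 57 + 45 + 14 + 50 + 51 + 56 + 53 = 506.
Each contributed unit returns 1.300 to the group, so the social optimum is full contribution by everyone: group total = 1.300 × 506 = 657.80.
Efficiency loss = (1.300 − 1) × 506 = 151.80.

151.80 dollars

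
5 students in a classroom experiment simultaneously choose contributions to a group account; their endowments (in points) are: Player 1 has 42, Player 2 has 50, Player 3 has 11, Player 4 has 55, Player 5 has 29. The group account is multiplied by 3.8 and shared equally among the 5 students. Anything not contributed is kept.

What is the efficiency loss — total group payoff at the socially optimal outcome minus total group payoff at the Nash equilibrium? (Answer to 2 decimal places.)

The private return per contributed unit is 3.8/5 = 0.7600 < 1 for every player regardless of endowment, so the Nash equilibrium is zero contribution and the group total is Σ E_j = 42 + 50 + 11 + 55 + 29 = 187.
Each contributed unit returns 3.800 to the group, so the social optimum is full contribution by everyone: group total = 3.800 × 187 = 710.60.
Efficiency loss = (3.800 − 1) × 187 = 523.60.

523.60 points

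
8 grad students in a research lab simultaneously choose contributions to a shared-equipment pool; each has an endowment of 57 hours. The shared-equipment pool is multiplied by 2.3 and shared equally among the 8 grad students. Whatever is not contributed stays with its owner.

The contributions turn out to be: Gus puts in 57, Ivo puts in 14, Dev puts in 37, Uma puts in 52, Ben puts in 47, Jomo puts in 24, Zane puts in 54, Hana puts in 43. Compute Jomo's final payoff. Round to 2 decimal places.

127.30 hours

Total contributed: 57 + 14 + 37 + 52 + 47 + 24 + 54 + 43 = 328.
Each receives 2.3 × 328 / 8 = 94.30 from the shared-equipment pool.
Jomo keeps 57 − 24 = 33, so Jomo's payoff is 33 + 94.30 = 127.30.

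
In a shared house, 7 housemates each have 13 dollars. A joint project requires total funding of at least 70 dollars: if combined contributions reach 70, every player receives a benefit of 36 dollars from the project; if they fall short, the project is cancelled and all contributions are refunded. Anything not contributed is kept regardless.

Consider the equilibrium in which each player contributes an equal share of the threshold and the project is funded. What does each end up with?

39 dollars

Equal share of the threshold: 70/7 = 10.
At this profile no one gains by cutting their contribution: any cut drops the total below 70, the project is cancelled, contributions are refunded, and the deviator ends with 13, which is less than 13 − 10 + 36 = 39. Contributing more than 10 just wastes the excess. So contributing exactly 10 is a best response.
Each player's payoff: 13 − 10 + 36 = 39.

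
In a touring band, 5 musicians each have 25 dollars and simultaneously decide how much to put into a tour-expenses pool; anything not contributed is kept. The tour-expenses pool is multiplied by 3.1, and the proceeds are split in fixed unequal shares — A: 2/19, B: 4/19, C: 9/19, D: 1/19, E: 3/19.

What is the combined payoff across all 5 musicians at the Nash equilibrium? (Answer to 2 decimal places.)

177.50 dollars

For player j, contributing a unit is worthwhile iff 3.1 × (j's share) ≥ 1, i.e. iff j's share is at least 0.3226.
The only share above 0.3226 is C's 9/19, contributing 25; the remaining 4 contribute 0. Total contributed: 25.
The tour-expenses pool pays out 3.1 × 25 = 77.50 in total (split across the unequal shares, but the aggregate is all that matters for the group sum).
The 4 free-riders keep 25 each, adding 100. Group total = 100 + 77.50 = 177.50.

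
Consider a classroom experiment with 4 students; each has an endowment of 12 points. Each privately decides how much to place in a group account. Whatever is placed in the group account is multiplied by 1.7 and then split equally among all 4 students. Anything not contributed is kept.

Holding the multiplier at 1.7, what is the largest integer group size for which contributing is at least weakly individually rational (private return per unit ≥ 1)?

1

Private return per unit is 1.7/(group size), which is ≥ 1 whenever the group size is ≤ 1.7.
The largest such integer is 1.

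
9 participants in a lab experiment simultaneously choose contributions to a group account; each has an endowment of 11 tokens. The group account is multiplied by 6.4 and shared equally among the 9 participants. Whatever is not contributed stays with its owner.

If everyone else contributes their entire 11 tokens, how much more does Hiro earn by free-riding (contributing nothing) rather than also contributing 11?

3.18 tokens

Switching from a contribution of 11 to 0 lets Hiro keep an extra 11 tokens, but lowers the group account by 11, which costs Hiro their own share of that drop: 6.4/9 × 11 = 7.82.
Net gain = 11 − 7.82 = 3.18. The private return per contributed unit (0.7111) is below 1, so free-riding is indeed the best response regardless of what the others do.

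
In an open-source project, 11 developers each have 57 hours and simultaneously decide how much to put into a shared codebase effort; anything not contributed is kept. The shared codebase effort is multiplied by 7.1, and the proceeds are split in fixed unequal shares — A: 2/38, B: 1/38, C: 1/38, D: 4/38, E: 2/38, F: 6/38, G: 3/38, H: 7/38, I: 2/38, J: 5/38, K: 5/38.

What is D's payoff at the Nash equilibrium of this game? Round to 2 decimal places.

A player with share s gets back 7.1·s per unit contributed, so full contribution is dominant for anyone with s > 1/7.1 = 0.1408 and zero contribution is dominant for anyone below.
F and H are above the threshold, contributing 57 each; the remaining 9 contribute 0. Total contributed: 114.
D keeps 57 and receives 7.1 × 114 × 4/38 = 85.20 from the shared codebase effort, for a payoff of 142.20.

142.20 hours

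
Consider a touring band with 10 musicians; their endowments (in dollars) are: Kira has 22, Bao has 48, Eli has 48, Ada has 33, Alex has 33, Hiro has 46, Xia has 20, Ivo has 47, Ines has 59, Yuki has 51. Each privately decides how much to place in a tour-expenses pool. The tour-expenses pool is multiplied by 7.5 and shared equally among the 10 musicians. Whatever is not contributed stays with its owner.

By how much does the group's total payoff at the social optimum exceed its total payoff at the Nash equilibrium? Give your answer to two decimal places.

2645.50 dollars

The private return per contributed unit is 7.5/10 = 0.7500 < 1 for every player regardless of endowment, so the Nash equilibrium is zero contribution and the group total is Σ E_j = 22 + 48 + 48 + 33 + 33 + 46 + 20 + 47 + 59 + 51 = 407.
Each contributed unit returns 7.500 to the group, so the social optimum is full contribution by everyone: group total = 7.500 × 407 = 3052.50.
Efficiency loss = (7.500 − 1) × 407 = 2645.50.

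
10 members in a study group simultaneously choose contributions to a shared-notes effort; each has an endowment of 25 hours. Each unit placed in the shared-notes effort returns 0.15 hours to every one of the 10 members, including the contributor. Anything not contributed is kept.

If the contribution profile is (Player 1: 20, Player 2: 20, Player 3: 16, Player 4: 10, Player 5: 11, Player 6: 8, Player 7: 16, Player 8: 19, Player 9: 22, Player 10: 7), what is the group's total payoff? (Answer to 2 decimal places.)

324.50 hours

Total contributed: 20 + 20 + 16 + 10 + 11 + 8 + 16 + 19 + 22 + 7 = 149; total kept: 10 × 25 − 149 = 101.
The shared-notes effort pays out 0.15 × 10 × 149 = 223.50 in aggregate.
Group total = 101 + 223.50 = 324.50.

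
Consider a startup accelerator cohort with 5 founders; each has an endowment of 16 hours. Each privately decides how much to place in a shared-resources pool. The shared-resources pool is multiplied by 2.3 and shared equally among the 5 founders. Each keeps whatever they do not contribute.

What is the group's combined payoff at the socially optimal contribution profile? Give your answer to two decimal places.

184.00 hours

Each contributed unit returns 2.300 to the group as a whole (0.4600 to each of 5 players), which exceeds 1, so the social optimum is full contribution: group total = 2.300 × 80 = 184.00.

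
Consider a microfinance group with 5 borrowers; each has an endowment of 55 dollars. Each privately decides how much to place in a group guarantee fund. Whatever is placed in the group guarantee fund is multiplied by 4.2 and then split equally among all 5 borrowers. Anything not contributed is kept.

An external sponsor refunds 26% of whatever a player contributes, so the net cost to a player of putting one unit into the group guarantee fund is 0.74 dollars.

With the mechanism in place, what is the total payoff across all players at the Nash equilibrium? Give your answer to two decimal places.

The effective private return per unit is now (4.2/5) / 0.74 = 1.1351 > 1, so every player's dominant strategy flips to full contribution.
So the Nash equilibrium is full contribution by all 5; the group earns 5 × (55 × 0.26 + 4.2 × 55) = 1226.50.

1226.50 dollars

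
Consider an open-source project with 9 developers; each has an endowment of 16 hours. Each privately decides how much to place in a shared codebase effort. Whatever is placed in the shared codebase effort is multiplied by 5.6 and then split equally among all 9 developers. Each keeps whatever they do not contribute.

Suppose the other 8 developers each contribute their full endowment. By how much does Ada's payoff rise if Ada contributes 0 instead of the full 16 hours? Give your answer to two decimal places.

6.04 hours

Switching from a contribution of 16 to 0 lets Ada keep an extra 16 hours, but lowers the shared codebase effort by 16, which costs Ada their own share of that drop: 5.6/9 × 16 = 9.96.
Net gain = 16 − 9.96 = 6.04. The private return per contributed unit (0.6222) is below 1, so free-riding is indeed the best response regardless of what the others do.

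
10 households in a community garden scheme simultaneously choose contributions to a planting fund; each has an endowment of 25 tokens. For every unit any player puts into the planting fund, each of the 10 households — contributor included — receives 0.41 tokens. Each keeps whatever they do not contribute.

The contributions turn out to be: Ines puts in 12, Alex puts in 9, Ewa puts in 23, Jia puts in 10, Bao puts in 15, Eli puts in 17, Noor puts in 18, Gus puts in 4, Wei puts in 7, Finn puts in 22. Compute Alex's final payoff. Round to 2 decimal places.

72.17 tokens

Total contributed: 12 + 9 + 23 + 10 + 15 + 17 + 18 + 4 + 7 + 22 = 137.
Each receives 0.41 × 137 = 56.17 from the planting fund.
Alex keeps 25 − 9 = 16, so Alex's payoff is 16 + 56.17 = 72.17.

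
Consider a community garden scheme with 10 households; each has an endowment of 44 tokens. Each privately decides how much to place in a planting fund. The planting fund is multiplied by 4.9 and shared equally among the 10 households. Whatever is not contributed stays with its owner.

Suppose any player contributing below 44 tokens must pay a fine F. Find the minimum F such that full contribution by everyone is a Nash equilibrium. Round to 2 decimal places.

22.44 tokens

Given the others contribute fully, the best deviation is to contribute 0 (any partial contribution still incurs the fine and gives up units whose private return 0.4900 is below 1).
Deviating from 44 to 0 saves 44 tokens but forfeits the deviator's share of the drop in the planting fund: 4.9/10 × 44 = 21.56.
So the deviation gain is 44 − 21.56 = 22.44, and the fine must be at least 22.44 tokens to wipe it out.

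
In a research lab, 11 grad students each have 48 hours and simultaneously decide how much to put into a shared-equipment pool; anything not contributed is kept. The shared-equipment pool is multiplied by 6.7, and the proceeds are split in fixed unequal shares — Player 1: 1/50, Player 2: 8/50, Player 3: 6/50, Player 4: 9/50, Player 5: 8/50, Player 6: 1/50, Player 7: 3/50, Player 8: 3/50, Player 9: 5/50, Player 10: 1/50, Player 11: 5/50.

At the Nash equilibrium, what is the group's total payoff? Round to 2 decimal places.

1348.80 hours

Each unit j contributes comes back to j as 6.7 × (j's share), so j prefers to contribute only if that share exceeds 1/6.7 = 0.1493; otherwise keeping the unit dominates.
The shares above 0.1493 belong to Player 2, Player 4 and Player 5, contributing 48 each; the remaining 8 contribute 0. Total contributed: 144.
The shared-equipment pool pays out 6.7 × 144 = 964.80 in total (split across the unequal shares, but the aggregate is all that matters for the group sum).
The 8 free-riders keep 48 each, adding 384. Group total = 384 + 964.80 = 1348.80.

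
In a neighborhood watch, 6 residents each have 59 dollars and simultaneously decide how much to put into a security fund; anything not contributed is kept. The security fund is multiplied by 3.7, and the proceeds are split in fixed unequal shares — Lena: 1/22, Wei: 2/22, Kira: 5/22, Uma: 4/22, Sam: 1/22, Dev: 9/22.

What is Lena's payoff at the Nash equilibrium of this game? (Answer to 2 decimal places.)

68.92 dollars

Each unit j contributes comes back to j as 3.7 × (j's share), so j prefers to contribute only if that share exceeds 1/3.7 = 0.2703; otherwise keeping the unit dominates.
Dev alone (share 9/22) is above the threshold, contributing 59; the remaining 5 contribute 0. Total contributed: 59.
Lena keeps 59 and receives 3.7 × 59 × 1/22 = 9.92 from the security fund, for a payoff of 68.92.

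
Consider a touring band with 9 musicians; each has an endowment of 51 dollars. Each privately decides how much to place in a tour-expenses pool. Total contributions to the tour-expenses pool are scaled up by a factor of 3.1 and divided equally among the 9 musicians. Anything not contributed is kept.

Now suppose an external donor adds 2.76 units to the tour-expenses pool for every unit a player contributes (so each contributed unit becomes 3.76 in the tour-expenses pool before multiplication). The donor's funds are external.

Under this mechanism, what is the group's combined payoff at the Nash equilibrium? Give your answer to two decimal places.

Under the mechanism each unit contributed yields 3.1 × 3.76 / 9 = 1.2951 back to its contributor per unit of net cost, which exceeds 1, making full contribution the dominant choice for everyone.
So the Nash equilibrium is full contribution by all 9; the group earns 3.1 × 3.76 × 459 = 5350.10.

5350.10 dollars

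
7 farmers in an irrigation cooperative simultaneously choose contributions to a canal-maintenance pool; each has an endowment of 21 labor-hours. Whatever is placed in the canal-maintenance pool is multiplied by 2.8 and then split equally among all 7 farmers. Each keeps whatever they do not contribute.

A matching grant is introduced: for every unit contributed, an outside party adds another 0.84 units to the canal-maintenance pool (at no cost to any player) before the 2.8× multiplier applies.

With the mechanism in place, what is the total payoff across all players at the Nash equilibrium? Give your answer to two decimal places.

With the mechanism, a contributed unit returns 2.8 × 1.84 / 7 = 0.7360 per unit of net cost — still below 1 — so contributing 0 remains dominant for every player.
Everyone keeps their endowment and the group total is 7 × 21 = 147.

147.00 labor-hours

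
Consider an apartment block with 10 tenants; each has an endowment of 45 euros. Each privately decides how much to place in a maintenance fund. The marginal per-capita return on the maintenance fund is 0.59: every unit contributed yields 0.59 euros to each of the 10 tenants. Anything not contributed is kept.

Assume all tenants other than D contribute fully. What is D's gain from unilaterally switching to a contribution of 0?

18.45 euros

Switching from a contribution of 45 to 0 lets D keep an extra 45 euros, but lowers the maintenance fund by 45, which costs D their own share of that drop: 0.59 × 45 = 26.55.
Net gain = 45 − 26.55 = 18.45. The private return per contributed unit (0.59) is below 1, so free-riding is indeed the best response regardless of what the others do.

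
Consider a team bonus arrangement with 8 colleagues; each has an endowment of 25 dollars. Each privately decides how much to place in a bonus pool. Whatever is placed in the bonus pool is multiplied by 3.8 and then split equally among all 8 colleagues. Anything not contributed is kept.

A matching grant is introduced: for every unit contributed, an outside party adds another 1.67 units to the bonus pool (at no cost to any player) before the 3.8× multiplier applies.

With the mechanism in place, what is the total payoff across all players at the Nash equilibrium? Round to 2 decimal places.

2029.20 dollars

With the mechanism, a contributed unit returns 3.8 × 2.67 / 8 = 1.2683 per unit of net cost to the contributor — now above 1 — so contributing fully is weakly dominant for every player.
So the Nash equilibrium is full contribution by all 8; the group earns 3.8 × 2.67 × 200 = 2029.20.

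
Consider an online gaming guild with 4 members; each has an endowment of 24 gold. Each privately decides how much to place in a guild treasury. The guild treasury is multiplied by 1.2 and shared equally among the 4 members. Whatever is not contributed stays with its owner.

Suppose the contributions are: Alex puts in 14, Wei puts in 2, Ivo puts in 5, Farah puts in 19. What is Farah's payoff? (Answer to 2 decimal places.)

Total contributed: 14 + 2 + 5 + 19 = 40.
Each receives 1.2 × 40 / 4 = 12.00 from the guild treasury.
Farah keeps 24 − 19 = 5, so Farah's payoff is 5 + 12.00 = 17.00.

17.00 gold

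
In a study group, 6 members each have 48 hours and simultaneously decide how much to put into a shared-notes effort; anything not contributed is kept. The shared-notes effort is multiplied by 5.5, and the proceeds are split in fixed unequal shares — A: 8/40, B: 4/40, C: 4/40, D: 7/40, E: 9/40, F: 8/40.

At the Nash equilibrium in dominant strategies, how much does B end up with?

A player with share s gets back 5.5·s per unit contributed, so full contribution is dominant for anyone with s > 1/5.5 = 0.1818 and zero contribution is dominant for anyone below.
A, E and F clear that bar, contributing 48 each; the remaining 3 contribute 0. Total contributed: 144.
B keeps 48 and receives 5.5 × 144 × 4/40 = 79.20 from the shared-notes effort, for a payoff of 127.20.

127.20 hours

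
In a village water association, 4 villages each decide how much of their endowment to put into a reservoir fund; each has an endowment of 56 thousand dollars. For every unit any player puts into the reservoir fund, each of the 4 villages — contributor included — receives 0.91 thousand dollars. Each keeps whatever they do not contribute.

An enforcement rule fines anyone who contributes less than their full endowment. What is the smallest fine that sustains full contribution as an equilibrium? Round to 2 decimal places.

Given the others contribute fully, the best deviation is to contribute 0 (any partial contribution still incurs the fine and gives up units whose private return 0.91 is below 1).
Deviating from 56 to 0 saves 56 thousand dollars but forfeits the deviator's share of the drop in the reservoir fund: 0.91 × 56 = 50.96.
So the deviation gain is 56 − 50.96 = 5.04, and the fine must be at least 5.04 thousand dollars to wipe it out.

5.04 thousand dollars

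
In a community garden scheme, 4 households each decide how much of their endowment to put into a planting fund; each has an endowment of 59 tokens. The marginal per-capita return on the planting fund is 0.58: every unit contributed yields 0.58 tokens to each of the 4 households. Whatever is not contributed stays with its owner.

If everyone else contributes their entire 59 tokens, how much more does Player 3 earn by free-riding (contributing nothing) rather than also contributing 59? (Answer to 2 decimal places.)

Switching from a contribution of 59 to 0 lets Player 3 keep an extra 59 tokens, but lowers the planting fund by 59, which costs Player 3 their own share of that drop: 0.58 × 59 = 34.22.
Net gain = 59 − 34.22 = 24.78. The private return per contributed unit (0.58) is below 1, so free-riding is indeed the best response regardless of what the others do.

24.78 tokens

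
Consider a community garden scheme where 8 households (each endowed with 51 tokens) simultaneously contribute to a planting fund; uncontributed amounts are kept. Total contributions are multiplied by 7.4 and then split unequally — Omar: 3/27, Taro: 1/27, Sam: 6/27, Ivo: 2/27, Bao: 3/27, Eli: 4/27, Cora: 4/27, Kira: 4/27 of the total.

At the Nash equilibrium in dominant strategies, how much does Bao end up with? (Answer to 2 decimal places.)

218.73 tokens

For player j, contributing a unit is worthwhile iff 7.4 × (j's share) ≥ 1, i.e. iff j's share is at least 0.1351.
The shares above 0.1351 belong to Sam, Eli, Cora and Kira, contributing 51 each; the remaining 4 contribute 0. Total contributed: 204.
Bao keeps 51 and receives 7.4 × 204 × 3/27 = 167.73 from the planting fund, for a payoff of 218.73.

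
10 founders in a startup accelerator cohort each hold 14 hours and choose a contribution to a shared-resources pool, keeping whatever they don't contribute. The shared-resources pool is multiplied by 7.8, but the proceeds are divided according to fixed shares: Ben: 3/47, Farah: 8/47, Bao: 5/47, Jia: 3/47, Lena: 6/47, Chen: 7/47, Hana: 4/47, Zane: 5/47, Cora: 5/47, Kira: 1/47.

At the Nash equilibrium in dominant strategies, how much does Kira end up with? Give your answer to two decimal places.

18.65 hours

Each unit j contributes comes back to j as 7.8 × (j's share), so j prefers to contribute only if that share exceeds 1/7.8 = 0.1282; otherwise keeping the unit dominates.
Farah and Chen are above the threshold, contributing 14 each; the remaining 8 contribute 0. Total contributed: 28.
Kira keeps 14 and receives 7.8 × 28 × 1/47 = 4.65 from the shared-resources pool, for a payoff of 18.65.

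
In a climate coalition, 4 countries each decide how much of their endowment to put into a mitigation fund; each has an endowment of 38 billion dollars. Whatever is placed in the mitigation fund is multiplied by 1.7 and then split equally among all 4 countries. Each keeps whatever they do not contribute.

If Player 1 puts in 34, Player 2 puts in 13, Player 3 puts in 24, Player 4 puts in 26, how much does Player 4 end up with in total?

53.23 billion dollars

Total contributed: 34 + 13 + 24 + 26 = 97.
Each receives 1.7 × 97 / 4 = 41.23 from the mitigation fund.
Player 4 keeps 38 − 26 = 12, so Player 4's payoff is 12 + 41.23 = 53.23.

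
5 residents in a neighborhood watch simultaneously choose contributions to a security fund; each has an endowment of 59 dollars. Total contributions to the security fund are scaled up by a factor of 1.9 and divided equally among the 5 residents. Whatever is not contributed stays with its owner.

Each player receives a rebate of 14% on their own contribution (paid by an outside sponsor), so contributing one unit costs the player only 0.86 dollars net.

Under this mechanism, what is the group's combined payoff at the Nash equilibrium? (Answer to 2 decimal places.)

295.00 dollars

The effective private return is (1.9/5) / 0.86 = 0.4419, which is still under 1, so the mechanism doesn't change anyone's dominant strategy: zero contribution.
Everyone keeps their endowment and the group total is 5 × 59 = 295.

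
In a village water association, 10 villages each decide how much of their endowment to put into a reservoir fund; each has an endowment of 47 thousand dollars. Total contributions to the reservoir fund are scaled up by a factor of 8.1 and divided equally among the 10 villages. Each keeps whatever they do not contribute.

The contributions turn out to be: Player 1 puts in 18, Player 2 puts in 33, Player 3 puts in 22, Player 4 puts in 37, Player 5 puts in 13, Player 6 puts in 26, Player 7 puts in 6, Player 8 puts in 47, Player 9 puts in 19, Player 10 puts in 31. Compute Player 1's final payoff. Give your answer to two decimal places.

Total contributed: 18 + 33 + 22 + 37 + 13 + 26 + 6 + 47 + 19 + 31 = 252.
Each receives 8.1 × 252 / 10 = 204.12 from the reservoir fund.
Player 1 keeps 47 − 18 = 29, so Player 1's payoff is 29 + 204.12 = 233.12.

233.12 thousand dollars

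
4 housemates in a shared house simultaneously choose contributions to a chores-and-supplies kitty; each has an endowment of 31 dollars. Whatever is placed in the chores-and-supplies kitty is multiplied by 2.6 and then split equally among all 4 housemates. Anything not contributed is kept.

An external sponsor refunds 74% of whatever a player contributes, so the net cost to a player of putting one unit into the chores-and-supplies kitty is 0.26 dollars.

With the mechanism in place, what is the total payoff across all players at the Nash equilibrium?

414.16 dollars

With the mechanism, a contributed unit returns (2.6/4) / 0.26 = 2.5000 per unit of net cost to the contributor — now above 1 — so contributing fully is weakly dominant for every player.
At the Nash equilibrium everyone contributes 31. Group total payoff = 4 × (31 × 0.74 + 2.6 × 31) = 414.16.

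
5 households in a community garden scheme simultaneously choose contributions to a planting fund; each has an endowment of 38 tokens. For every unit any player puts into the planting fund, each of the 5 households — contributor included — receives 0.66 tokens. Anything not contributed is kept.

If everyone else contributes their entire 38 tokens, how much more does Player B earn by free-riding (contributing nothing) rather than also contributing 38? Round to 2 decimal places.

12.92 tokens

Switching from a contribution of 38 to 0 lets Player B keep an extra 38 tokens, but lowers the planting fund by 38, which costs Player B their own share of that drop: 0.66 × 38 = 25.08.
Net gain = 38 − 25.08 = 12.92. The private return per contributed unit (0.66) is below 1, so free-riding is indeed the best response regardless of what the others do.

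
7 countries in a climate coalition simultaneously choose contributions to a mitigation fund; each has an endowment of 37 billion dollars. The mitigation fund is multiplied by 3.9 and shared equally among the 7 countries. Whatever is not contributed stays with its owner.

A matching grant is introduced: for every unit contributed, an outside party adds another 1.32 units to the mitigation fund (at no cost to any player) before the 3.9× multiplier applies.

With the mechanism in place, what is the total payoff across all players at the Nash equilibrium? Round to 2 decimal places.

2343.43 billion dollars

Under the mechanism each unit contributed yields 3.9 × 2.32 / 7 = 1.2926 back to its contributor per unit of net cost, which exceeds 1, making full contribution the dominant choice for everyone.
At the Nash equilibrium everyone contributes 37. Group total payoff = 3.9 × 2.32 × 259 = 2343.43.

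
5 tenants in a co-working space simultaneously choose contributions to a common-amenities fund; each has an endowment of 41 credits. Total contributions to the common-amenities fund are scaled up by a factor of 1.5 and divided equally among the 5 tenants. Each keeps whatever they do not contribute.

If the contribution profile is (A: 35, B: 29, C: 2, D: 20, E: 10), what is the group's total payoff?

Total contributed: 35 + 29 + 2 + 20 + 10 = 96; total kept: 5 × 41 − 96 = 109.
The common-amenities fund pays out 1.5 × 96 = 144.00 in aggregate.
Group total = 109 + 144.00 = 253.00.

253.00 credits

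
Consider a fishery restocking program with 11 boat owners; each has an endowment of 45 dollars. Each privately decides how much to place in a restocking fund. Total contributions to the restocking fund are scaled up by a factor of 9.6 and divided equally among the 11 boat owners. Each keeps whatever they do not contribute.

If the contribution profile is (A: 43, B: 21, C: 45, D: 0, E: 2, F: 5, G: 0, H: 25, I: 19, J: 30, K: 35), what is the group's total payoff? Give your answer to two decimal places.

Total contributed: 43 + 21 + 45 + 0 + 2 + 5 + 0 + 25 + 19 + 30 + 35 = 225; total kept: 11 × 45 − 225 = 270.
The restocking fund pays out 9.6 × 225 = 2160.00 in aggregate.
Group total = 270 + 2160.00 = 2430.00.

2430.00 dollars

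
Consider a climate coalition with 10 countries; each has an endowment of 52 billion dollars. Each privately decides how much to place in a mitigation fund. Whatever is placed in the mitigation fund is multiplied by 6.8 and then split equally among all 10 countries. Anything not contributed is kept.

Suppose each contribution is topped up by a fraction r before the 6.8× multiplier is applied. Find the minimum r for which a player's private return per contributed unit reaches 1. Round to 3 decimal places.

With matching at rate r, one contributed unit becomes (1 + r) in the mitigation fund and returns 6.8 × (1 + r) / 10 to the contributor.
Setting this equal to 1: 1 + r = 10/6.8 = 1.4706.
So the minimum matching rate is r = 1.4706 − 1 = 0.471.

0.471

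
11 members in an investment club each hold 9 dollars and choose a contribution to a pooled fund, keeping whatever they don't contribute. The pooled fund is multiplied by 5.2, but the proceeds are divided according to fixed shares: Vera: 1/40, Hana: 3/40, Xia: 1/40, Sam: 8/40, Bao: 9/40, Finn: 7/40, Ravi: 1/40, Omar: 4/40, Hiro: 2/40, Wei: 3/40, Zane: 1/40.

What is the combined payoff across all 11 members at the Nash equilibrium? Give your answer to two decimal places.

174.60 dollars

For player j, contributing a unit is worthwhile iff 5.2 × (j's share) ≥ 1, i.e. iff j's share is at least 0.1923.
Sam and Bao are above the threshold, contributing 9 each; the remaining 9 contribute 0. Total contributed: 18.
The pooled fund pays out 5.2 × 18 = 93.60 in total (split across the unequal shares, but the aggregate is all that matters for the group sum).
The 9 free-riders keep 9 each, adding 81. Group total = 81 + 93.60 = 174.60.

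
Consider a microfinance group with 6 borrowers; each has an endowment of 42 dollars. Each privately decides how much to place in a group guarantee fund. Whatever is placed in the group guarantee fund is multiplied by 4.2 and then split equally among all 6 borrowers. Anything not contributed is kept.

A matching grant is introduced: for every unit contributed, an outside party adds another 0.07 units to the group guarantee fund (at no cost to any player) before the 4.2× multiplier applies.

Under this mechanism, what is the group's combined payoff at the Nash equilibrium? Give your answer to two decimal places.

Even with the mechanism, each unit contributed returns only 4.2 × 1.07 / 6 = 0.7490 per unit of net cost, so contributing nothing is still dominant.
Everyone keeps their endowment and the group total is 6 × 42 = 252.

252.00 dollars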